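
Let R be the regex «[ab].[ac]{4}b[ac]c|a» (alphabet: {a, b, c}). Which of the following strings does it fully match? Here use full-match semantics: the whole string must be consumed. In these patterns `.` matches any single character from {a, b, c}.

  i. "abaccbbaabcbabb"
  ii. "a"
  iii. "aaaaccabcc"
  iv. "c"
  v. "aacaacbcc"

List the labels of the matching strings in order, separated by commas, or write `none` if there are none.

i → no match
ii. "a" → match
iii. "aaaaccabcc" → no match
iv. "c" → no match
v. "aacaacbcc" → match

ii, v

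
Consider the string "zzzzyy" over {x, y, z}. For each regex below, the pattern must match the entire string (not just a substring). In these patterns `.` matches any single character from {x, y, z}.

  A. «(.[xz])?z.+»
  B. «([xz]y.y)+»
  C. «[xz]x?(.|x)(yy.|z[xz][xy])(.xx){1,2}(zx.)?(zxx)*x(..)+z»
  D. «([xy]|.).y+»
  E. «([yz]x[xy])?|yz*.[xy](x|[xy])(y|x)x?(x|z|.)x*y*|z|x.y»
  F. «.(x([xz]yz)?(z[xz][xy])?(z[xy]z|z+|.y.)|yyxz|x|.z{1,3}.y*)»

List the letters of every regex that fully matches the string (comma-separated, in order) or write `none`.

A → match
B → no match
C → no match — must end with "z"
D → no match
E → no match
F → match

A, F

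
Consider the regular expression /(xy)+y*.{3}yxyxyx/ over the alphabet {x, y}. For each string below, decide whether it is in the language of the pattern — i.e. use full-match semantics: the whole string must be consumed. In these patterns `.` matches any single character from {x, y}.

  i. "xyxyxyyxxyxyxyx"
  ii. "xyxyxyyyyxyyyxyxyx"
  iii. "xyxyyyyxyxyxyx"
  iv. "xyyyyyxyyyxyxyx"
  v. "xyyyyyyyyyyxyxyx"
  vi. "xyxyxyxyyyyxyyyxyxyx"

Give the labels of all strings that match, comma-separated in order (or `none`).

i, ii, iii, iv, v, vi

i → match
ii → match
iii → match
iv → match
v → match
vi → match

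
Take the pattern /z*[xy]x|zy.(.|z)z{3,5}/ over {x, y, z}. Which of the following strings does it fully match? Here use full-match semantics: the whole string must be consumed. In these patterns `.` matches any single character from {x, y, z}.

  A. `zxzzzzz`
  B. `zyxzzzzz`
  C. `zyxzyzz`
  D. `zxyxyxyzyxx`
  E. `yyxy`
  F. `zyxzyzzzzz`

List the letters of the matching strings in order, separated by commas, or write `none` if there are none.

B

A. `zxzzzzz` → no match
B. `zyxzzzzz` → match
C. `zyxzyzz` → no match
D. `zxyxyxyzyxx` → no match
E. `yyxy` → no match
F. `zyxzyzzzzz` → no match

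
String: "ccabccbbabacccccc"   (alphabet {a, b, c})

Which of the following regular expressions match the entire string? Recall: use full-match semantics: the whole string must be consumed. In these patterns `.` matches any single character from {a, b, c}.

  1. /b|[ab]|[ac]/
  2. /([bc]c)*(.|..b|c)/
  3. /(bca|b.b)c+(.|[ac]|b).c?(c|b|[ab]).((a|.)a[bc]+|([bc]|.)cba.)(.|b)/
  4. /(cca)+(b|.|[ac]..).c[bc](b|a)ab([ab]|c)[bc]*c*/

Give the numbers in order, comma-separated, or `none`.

1 → no match
2 → no match
3 → no match
4 → match

4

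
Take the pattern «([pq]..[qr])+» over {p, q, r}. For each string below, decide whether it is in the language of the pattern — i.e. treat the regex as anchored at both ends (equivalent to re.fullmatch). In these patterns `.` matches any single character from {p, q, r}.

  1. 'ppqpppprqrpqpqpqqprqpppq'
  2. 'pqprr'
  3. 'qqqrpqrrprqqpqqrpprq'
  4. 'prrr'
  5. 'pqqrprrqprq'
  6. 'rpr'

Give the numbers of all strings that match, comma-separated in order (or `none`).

1 → no match
2. 'pqprr' → no match
3 → match
4. 'prrr' → match
5. 'pqqrprrqprq' → no match
6. 'rpr' → no match

3, 4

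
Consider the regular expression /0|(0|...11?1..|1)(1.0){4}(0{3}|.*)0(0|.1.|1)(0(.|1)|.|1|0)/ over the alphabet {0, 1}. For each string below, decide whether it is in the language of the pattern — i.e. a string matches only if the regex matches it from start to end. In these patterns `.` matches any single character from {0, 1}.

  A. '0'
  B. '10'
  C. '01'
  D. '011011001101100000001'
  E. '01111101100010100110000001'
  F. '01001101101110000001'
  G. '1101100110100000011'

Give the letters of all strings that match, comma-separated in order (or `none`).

A → match
B → no match
C → no match
D → no match
E → no match
F → no match
G → no match

A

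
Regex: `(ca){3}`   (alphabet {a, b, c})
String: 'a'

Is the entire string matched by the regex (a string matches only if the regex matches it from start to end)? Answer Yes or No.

No

Every match must start with 'ca', but 'a' does not.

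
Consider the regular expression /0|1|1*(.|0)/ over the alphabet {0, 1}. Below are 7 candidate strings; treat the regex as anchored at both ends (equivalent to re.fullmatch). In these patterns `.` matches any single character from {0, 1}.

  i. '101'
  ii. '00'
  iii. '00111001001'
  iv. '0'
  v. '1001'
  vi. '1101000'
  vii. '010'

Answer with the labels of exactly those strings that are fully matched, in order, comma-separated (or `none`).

iv

i → no match
ii → no match
iii → no match
iv → match
v → no match
vi → no match
vii → no match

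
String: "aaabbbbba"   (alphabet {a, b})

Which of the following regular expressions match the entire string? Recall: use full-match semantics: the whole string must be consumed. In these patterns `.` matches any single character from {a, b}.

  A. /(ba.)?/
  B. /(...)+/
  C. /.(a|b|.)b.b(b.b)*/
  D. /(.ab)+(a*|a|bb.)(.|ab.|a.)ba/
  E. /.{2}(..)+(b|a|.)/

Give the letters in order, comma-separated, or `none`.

A → no match
B → match
C → no match
D → no match
E → match

B, E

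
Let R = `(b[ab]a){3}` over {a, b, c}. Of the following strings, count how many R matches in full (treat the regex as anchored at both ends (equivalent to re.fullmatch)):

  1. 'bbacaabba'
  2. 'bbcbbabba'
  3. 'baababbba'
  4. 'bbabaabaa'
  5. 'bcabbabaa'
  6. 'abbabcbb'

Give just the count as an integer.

1

1 → no match
2 → no match
3 → no match
4 → match
5 → no match
6 → no match — must start with 'b'
Total matched: 1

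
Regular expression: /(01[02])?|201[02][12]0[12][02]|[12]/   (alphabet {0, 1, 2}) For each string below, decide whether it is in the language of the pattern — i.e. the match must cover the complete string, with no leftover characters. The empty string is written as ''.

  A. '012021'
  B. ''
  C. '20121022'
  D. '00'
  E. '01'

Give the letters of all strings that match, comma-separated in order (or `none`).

B, C

A → no match
B → match
C → match
D → no match
E → no match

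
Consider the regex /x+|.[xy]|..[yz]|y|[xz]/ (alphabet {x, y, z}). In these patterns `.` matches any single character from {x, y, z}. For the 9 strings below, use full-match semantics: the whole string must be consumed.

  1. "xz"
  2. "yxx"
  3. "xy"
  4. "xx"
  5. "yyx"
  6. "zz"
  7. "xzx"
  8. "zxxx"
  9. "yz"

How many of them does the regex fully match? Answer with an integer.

2

1 → no match
2 → no match
3 → match
4 → match
5 → no match
6 → no match
7 → no match
8 → no match
9 → no match
Total matched: 2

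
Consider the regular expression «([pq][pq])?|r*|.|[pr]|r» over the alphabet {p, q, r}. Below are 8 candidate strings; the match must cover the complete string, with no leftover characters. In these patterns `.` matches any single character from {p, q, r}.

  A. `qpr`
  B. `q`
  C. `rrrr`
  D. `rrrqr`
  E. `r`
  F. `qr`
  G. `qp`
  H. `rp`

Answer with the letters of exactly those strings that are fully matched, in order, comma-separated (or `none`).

B, C, E, G

A → no match
B → match
C → match
D → no match
E → match
F → no match
G → match
H → no match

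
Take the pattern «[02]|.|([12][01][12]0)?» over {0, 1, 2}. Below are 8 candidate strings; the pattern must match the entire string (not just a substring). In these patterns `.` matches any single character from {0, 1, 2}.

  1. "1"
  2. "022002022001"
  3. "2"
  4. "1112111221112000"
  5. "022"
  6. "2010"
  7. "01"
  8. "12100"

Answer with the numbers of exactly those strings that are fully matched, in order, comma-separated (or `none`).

1, 3, 6

1 → match
2 → no match
3 → match
4 → no match
5 → no match
6 → match
7 → no match
8 → no match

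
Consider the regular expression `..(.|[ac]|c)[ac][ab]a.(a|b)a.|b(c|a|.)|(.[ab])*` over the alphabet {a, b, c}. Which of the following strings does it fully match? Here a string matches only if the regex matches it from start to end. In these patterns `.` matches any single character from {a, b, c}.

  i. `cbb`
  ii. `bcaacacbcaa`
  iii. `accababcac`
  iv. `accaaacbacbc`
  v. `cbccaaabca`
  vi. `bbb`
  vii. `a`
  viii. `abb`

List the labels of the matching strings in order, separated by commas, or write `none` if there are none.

i. `cbb` → no match
ii. `bcaacacbcaa` → no match
iii. `accababcac` → no match
iv. `accaaacbacbc` → no match
v. `cbccaaabca` → no match
vi. `bbb` → no match
vii. `a` → no match
viii. `abb` → no match

none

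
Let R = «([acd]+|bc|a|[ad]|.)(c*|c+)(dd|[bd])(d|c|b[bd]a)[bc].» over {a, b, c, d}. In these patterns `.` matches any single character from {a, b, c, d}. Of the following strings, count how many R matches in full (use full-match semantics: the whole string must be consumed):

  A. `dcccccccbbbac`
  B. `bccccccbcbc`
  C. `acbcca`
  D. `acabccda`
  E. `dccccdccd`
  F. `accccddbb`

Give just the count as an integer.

A → no match
B. `bccccccbcbc` → match
C. `acbcca` → match
D. `acabccda` → no match
E. `dccccdccd` → match
F. `accccddbb` → match
Total matched: 4

4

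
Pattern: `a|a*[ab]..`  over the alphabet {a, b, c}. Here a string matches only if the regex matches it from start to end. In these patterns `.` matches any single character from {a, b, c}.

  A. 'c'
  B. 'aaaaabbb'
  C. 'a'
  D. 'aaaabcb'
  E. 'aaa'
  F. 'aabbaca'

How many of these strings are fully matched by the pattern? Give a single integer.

4

A → no match
B → match
C → match
D → match
E → match
F → no match
Total matched: 4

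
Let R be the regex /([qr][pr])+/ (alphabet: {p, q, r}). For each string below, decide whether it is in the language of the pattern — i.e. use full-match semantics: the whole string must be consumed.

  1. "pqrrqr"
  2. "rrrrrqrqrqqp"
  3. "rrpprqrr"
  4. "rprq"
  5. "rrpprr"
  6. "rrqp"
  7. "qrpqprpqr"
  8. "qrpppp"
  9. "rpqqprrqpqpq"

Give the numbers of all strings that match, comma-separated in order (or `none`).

6

1 → no match
2 → no match
3 → no match
4 → no match
5 → no match
6 → match
7 → no match
8 → no match
9 → no match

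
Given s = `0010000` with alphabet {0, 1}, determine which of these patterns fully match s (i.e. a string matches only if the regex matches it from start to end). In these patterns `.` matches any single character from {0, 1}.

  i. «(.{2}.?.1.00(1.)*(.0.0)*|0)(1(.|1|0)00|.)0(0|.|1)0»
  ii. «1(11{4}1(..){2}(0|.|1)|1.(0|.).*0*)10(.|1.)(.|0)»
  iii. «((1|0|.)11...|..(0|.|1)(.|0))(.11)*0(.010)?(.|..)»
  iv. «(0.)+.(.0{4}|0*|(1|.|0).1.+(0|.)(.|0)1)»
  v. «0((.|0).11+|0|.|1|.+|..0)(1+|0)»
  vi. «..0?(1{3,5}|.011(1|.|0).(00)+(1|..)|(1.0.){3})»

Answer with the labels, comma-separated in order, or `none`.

i → no match
ii → no match — must start with `1`
iii → match
iv → match
v → match
vi → no match

iii, iv, v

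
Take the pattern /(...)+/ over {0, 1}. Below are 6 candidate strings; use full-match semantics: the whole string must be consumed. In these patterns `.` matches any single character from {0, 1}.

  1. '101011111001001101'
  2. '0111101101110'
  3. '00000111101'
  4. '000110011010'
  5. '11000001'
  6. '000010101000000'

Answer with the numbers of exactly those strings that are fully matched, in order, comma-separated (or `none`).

1 → match
2 → no match
3 → no match
4 → match
5 → no match
6 → match

1, 4, 6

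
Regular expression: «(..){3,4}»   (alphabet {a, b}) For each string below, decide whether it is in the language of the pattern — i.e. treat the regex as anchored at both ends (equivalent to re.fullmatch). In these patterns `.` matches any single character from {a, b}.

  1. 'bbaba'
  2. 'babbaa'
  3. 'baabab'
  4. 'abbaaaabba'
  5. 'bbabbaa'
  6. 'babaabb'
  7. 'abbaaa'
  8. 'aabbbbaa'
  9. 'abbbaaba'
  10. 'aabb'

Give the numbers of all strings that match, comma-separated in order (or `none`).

1 → no match
2 → match
3 → match
4 → no match
5 → no match
6 → no match
7 → match
8 → match
9 → match
10 → no match

2, 3, 7, 8, 9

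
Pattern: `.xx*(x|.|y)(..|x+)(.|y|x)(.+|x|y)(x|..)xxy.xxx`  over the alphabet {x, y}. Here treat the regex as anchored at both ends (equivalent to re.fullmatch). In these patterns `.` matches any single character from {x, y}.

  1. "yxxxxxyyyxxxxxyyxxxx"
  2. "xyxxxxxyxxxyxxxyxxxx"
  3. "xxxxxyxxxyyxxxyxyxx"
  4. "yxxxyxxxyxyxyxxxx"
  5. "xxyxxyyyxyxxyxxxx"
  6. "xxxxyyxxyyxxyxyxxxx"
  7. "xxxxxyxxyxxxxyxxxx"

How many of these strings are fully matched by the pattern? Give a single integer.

1 → no match
2 → no match
3 → no match — must end with "xxx"
4 → no match
5 → match
6 → no match
7 → match
Total matched: 2

2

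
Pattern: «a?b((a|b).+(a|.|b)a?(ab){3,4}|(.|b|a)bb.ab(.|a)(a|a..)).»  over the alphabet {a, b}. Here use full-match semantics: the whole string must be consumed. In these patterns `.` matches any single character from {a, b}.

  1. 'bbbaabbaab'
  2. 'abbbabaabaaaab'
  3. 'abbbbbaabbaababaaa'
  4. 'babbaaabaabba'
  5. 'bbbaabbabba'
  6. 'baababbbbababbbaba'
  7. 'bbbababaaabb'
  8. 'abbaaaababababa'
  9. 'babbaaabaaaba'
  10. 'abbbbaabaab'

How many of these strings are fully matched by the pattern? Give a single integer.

2

1 → no match
2 → no match
3 → no match
4 → no match
5 → no match
6 → no match
7 → no match
8 → match
9 → no match
10 → match
Total matched: 2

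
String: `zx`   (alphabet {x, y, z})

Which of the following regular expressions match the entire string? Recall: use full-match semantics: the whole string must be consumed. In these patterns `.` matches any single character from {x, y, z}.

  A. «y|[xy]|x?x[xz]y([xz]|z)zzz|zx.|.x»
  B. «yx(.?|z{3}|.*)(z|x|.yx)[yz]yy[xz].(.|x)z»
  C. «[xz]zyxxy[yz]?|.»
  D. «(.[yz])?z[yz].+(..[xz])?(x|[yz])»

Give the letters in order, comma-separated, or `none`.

A → match
B → no match — must start with `yx`
C → no match
D → no match

A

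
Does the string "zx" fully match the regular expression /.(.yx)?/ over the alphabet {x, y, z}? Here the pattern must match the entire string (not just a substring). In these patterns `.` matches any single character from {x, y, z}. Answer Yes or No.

No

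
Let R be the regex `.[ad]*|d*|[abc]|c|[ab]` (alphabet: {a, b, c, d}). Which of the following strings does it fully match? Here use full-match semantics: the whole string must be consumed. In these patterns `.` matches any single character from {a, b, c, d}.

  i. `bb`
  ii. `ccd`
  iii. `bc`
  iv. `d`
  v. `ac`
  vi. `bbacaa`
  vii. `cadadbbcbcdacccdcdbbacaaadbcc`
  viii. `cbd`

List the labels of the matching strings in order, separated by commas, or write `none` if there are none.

i → no match
ii → no match
iii → no match
iv → match
v → no match
vi → no match
vii → no match
viii → no match

iv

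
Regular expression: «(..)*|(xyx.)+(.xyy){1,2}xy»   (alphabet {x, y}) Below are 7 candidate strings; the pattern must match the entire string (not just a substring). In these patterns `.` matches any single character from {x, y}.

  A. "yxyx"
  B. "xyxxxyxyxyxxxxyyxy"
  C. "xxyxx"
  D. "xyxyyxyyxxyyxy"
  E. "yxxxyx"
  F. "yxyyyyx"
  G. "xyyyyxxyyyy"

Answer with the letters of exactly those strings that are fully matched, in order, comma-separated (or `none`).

A, B, D, E

A. "yxyx" → match
B → match
C. "xxyxx" → no match
D → match
E. "yxxxyx" → match
F. "yxyyyyx" → no match
G. "xyyyyxxyyyy" → no match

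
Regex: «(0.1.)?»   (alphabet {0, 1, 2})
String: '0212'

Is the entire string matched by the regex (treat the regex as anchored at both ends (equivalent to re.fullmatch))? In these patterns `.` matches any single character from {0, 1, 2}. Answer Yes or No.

Yes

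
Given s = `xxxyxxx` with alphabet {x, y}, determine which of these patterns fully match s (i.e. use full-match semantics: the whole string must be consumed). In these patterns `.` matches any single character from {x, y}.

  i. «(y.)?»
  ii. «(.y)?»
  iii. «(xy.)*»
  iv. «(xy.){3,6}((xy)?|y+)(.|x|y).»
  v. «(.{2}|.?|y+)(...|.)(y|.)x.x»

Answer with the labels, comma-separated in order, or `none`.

v

i → no match
ii → no match
iii → no match
iv → no match — must start with `xy`
v → match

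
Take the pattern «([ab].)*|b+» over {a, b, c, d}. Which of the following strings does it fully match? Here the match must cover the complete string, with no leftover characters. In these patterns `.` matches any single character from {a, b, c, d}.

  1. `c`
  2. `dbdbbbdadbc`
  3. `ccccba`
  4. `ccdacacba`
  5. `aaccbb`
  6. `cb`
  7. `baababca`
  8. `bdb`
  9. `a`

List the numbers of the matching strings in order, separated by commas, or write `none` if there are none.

none

1 → no match
2 → no match
3 → no match
4 → no match
5 → no match
6 → no match
7 → no match
8 → no match
9 → no match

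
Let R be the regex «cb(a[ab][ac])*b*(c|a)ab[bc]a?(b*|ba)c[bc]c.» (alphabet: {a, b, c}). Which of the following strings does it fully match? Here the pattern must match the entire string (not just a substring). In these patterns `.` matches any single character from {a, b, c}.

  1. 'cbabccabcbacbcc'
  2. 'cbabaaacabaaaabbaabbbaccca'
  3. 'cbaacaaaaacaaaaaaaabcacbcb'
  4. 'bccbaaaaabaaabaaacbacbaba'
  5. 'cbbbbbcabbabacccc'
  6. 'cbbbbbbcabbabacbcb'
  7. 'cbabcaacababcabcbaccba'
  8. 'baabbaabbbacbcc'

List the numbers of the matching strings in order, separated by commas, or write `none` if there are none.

1, 2, 3, 5, 6

1 → match
2 → match
3 → match
4 → no match — must start with 'cb'
5 → match
6 → match
7 → no match
8 → no match — must start with 'cb'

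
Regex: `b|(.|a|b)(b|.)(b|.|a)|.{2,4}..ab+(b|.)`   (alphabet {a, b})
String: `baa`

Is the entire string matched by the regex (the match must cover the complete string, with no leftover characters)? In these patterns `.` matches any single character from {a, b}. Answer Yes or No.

Yes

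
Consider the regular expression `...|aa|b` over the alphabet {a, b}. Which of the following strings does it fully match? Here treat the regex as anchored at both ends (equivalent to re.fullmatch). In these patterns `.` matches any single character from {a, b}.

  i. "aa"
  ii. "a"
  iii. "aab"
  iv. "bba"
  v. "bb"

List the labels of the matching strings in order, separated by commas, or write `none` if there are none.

i, iii, iv

i → match
ii → no match
iii → match
iv → match
v → no match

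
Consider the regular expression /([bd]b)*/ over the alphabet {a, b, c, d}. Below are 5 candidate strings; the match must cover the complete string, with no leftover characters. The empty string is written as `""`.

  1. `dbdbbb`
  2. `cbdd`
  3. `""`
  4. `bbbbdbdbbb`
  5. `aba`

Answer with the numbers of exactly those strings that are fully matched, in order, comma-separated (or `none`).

1 → match
2 → no match
3 → match
4 → match
5 → no match

1, 3, 4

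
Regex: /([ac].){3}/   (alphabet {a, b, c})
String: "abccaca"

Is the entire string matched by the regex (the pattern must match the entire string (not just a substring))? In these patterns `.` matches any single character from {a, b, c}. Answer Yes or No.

No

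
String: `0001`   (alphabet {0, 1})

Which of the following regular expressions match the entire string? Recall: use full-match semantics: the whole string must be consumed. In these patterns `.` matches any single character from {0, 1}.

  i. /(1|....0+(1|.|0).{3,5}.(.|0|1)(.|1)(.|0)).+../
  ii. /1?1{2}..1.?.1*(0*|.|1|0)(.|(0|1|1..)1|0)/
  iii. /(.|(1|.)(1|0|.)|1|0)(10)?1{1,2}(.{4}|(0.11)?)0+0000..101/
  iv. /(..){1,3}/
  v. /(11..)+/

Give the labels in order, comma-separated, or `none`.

iv

i → no match
ii → no match
iii → no match — must end with `101`
iv → match
v → no match — must start with `11`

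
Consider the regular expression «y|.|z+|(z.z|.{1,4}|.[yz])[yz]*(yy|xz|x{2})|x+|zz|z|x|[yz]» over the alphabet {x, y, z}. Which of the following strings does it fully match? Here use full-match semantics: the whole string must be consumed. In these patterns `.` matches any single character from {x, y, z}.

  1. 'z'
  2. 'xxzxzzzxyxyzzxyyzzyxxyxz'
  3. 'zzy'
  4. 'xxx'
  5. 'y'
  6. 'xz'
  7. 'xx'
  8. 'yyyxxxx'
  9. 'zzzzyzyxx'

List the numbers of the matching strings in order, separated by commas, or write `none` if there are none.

1 → match
2 → no match
3 → no match
4 → match
5 → match
6 → no match
7 → match
8 → no match
9 → match

1, 4, 5, 7, 9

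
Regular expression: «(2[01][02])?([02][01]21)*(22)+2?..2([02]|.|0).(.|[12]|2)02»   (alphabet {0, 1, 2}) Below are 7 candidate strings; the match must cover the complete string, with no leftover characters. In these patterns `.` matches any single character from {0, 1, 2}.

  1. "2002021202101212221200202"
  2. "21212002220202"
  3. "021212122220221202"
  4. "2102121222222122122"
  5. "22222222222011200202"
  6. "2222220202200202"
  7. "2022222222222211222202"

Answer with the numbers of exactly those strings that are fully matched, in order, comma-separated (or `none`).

1 → match
2 → no match
3 → no match
4 → no match — must end with "02"
5 → no match
6 → no match
7 → match

1, 7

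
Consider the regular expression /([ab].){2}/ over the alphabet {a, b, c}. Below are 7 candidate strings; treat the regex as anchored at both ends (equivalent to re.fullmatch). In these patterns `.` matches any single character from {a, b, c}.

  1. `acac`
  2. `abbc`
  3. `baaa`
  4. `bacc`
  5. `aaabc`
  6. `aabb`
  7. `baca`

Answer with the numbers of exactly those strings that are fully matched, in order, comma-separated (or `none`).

1, 2, 3, 6

1. `acac` → match
2. `abbc` → match
3. `baaa` → match
4. `bacc` → no match
5. `aaabc` → no match
6. `aabb` → match
7. `baca` → no match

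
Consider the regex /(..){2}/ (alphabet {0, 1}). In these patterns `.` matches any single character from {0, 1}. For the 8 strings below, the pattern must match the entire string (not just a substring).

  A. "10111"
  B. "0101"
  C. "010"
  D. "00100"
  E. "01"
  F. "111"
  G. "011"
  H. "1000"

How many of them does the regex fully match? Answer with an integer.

2

A. "10111" → no match
B. "0101" → match
C. "010" → no match
D. "00100" → no match
E. "01" → no match
F. "111" → no match
G. "011" → no match
H. "1000" → match
Total matched: 2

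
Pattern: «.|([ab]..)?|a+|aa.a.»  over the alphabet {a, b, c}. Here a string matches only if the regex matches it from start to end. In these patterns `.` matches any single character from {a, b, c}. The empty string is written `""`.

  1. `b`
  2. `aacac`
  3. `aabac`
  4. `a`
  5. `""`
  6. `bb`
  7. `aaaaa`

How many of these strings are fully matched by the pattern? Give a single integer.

6

1. `b` → match
2. `aacac` → match
3. `aabac` → match
4. `a` → match
5. `""` → match
6. `bb` → no match
7. `aaaaa` → match
Total matched: 6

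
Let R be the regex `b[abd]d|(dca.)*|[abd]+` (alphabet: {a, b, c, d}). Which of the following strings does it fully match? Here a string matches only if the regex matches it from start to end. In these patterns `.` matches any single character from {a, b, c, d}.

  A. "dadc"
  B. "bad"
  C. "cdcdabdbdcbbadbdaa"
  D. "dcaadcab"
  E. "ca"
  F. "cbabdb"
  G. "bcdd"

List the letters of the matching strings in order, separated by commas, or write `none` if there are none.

B, D

A. "dadc" → no match
B. "bad" → match
C → no match
D. "dcaadcab" → match
E. "ca" → no match
F. "cbabdb" → no match
G. "bcdd" → no match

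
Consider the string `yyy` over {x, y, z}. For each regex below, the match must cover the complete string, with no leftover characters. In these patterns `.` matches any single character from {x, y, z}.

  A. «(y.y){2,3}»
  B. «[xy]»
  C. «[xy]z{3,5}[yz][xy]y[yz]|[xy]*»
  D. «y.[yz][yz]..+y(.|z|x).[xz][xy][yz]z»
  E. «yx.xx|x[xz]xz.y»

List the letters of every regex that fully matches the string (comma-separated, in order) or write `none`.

A → no match
B → no match
C → match
D → no match — must end with `z`
E → no match

C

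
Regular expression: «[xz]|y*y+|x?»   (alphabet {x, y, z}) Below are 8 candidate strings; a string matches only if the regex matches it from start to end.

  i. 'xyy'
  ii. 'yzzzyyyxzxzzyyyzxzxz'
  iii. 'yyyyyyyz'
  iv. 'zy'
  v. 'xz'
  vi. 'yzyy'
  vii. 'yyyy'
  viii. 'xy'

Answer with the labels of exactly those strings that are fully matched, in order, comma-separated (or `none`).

vii

i. 'xyy' → no match
ii → no match
iii. 'yyyyyyyz' → no match
iv. 'zy' → no match
v. 'xz' → no match
vi. 'yzyy' → no match
vii. 'yyyy' → match
viii. 'xy' → no match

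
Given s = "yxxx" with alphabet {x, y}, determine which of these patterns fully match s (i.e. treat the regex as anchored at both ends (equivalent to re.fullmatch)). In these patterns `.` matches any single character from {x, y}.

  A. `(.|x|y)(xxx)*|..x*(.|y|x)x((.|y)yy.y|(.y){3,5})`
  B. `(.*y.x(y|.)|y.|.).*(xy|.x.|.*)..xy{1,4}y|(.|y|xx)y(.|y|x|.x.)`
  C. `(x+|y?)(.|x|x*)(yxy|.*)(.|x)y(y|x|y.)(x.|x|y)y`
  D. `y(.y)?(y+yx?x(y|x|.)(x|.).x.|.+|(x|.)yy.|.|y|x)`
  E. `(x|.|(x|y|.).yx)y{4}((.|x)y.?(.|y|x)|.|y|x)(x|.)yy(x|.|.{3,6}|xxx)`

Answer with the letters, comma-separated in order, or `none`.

A, D

A → match
B → no match
C → no match — must end with "y"
D → match
E → no match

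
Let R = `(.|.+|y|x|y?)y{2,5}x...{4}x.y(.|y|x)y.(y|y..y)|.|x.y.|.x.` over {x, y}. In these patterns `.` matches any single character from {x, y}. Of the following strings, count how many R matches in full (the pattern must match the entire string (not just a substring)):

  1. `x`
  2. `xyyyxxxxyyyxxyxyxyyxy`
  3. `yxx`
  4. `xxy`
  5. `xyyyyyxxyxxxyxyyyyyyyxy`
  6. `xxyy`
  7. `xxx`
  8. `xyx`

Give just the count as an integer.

1. `x` → match
2 → match
3. `yxx` → match
4. `xxy` → match
5 → match
6. `xxyy` → match
7. `xxx` → match
8. `xyx` → no match
Total matched: 7

7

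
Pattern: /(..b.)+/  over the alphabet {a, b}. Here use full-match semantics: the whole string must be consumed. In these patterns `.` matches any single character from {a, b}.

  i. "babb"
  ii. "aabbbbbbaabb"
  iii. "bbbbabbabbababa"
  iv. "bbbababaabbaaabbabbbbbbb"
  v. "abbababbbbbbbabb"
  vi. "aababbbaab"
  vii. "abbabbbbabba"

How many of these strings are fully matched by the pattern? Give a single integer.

5

i → match
ii → match
iii → no match
iv → match
v → match
vi → no match
vii → match
Total matched: 5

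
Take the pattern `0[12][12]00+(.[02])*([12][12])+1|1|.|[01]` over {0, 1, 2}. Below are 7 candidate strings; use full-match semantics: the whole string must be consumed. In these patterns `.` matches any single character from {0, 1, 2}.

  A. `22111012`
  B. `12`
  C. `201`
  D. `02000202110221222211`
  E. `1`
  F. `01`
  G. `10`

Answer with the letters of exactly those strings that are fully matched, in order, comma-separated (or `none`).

E

A. `22111012` → no match
B. `12` → no match
C. `201` → no match
D → no match
E. `1` → match
F. `01` → no match
G. `10` → no match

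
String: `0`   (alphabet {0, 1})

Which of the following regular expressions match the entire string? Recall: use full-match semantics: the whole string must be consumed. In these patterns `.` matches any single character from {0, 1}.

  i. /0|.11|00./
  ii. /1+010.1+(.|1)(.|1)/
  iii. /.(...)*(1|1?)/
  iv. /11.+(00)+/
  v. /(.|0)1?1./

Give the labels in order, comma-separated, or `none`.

i → match
ii → no match — must start with `1`
iii → match
iv → no match — must start with `11`
v → no match

i, iii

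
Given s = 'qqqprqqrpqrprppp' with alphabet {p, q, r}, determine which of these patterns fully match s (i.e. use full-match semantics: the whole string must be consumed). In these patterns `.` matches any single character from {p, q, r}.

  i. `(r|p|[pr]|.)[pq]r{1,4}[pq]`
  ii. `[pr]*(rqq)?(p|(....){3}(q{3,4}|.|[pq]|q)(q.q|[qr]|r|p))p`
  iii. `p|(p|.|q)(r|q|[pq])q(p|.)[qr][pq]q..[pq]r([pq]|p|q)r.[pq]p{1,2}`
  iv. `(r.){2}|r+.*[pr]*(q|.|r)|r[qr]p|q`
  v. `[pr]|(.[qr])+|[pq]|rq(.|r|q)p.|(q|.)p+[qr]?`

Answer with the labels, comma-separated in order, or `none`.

iii

i → no match
ii → no match
iii → match
iv → no match
v → no match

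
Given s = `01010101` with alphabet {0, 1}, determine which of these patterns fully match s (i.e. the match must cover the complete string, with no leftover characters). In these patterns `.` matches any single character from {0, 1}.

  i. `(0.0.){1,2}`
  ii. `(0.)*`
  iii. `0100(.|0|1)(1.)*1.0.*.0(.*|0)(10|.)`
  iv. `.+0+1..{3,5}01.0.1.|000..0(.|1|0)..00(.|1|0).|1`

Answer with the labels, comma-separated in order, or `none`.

i, ii

i → match
ii → match
iii → no match — must start with `0100`
iv → no match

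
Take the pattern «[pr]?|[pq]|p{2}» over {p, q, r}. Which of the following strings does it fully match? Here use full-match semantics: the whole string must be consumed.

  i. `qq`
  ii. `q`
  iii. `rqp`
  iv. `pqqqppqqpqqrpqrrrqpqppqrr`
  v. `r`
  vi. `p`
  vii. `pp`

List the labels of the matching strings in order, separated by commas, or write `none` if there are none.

ii, v, vi, vii

i → no match
ii → match
iii → no match
iv → no match
v → match
vi → match
vii → match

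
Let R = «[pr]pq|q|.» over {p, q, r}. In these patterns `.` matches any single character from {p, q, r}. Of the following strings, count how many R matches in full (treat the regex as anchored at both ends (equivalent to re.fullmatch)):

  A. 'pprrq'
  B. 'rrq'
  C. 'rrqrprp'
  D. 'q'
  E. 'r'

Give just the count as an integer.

2

A. 'pprrq' → no match
B. 'rrq' → no match
C. 'rrqrprp' → no match
D. 'q' → match
E. 'r' → match
Total matched: 2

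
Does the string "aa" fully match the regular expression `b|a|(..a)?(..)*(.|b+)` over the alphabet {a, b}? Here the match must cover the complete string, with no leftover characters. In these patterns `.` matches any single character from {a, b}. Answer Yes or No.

No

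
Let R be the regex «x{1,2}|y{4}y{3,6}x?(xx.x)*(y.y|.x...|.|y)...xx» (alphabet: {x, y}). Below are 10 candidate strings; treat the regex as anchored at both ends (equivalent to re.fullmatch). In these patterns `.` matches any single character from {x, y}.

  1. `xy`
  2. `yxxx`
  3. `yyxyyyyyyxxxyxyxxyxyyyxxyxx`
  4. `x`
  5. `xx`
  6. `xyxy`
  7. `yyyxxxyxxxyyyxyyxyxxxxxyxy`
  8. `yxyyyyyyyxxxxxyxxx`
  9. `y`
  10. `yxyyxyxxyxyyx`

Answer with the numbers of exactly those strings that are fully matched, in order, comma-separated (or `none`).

4, 5

1 → no match
2 → no match
3 → no match
4 → match
5 → match
6 → no match
7 → no match
8 → no match
9 → no match
10 → no match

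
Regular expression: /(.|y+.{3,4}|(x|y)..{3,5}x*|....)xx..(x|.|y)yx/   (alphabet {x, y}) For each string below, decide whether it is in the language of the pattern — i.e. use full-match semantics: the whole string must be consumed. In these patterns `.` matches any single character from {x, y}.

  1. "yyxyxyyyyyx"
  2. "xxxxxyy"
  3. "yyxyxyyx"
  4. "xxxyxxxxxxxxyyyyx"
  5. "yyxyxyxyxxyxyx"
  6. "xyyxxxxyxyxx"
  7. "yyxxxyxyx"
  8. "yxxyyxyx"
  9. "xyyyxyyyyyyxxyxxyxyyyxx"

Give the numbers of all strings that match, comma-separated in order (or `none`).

1 → no match
2 → no match — must end with "yx"
3 → no match
4 → match
5 → no match
6 → no match — must end with "yx"
7 → no match
8 → match
9 → no match — must end with "yx"

4, 8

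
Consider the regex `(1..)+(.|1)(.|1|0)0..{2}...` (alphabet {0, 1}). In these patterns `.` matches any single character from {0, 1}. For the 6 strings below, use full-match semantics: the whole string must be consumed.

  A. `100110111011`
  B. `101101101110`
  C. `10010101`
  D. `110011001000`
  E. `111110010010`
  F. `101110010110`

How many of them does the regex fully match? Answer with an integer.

3

A. `100110111011` → match
B. `101101101110` → no match
C. `10010101` → no match
D. `110011001000` → no match
E. `111110010010` → match
F. `101110010110` → match
Total matched: 3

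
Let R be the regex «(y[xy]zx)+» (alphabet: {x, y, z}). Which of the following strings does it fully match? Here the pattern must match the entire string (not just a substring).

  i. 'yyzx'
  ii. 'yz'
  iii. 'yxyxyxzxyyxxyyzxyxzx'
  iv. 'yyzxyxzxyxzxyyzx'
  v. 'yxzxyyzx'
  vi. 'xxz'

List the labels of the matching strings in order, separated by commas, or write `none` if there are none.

i, iv, v

i → match
ii → no match — must end with 'zx'
iii → no match
iv → match
v → match
vi → no match — must start with 'y'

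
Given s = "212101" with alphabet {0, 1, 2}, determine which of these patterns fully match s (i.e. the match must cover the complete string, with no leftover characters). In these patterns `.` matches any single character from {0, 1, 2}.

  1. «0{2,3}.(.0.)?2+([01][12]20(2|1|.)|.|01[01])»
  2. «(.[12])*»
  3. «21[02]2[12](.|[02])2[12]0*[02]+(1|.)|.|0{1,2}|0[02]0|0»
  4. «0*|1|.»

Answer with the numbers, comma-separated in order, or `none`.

1 → no match — must start with "0"
2 → match
3 → no match
4 → no match

2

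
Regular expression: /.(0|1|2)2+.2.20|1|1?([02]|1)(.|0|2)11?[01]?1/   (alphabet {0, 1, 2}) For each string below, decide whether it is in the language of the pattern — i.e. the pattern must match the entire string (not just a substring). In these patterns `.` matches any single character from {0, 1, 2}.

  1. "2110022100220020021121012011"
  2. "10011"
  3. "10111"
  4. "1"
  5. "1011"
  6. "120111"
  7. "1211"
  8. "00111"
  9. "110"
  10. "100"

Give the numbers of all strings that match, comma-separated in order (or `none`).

1 → no match
2 → match
3 → match
4 → match
5 → match
6 → match
7 → match
8 → match
9 → no match
10 → no match

2, 3, 4, 5, 6, 7, 8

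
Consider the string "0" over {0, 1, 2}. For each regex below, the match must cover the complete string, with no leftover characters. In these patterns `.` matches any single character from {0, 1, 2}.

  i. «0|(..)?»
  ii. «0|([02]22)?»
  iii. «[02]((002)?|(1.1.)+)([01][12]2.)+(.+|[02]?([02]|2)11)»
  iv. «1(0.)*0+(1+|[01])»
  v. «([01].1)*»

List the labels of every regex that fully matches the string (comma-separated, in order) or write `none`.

i → match
ii → match
iii → no match
iv → no match — must start with "1"
v → no match

i, ii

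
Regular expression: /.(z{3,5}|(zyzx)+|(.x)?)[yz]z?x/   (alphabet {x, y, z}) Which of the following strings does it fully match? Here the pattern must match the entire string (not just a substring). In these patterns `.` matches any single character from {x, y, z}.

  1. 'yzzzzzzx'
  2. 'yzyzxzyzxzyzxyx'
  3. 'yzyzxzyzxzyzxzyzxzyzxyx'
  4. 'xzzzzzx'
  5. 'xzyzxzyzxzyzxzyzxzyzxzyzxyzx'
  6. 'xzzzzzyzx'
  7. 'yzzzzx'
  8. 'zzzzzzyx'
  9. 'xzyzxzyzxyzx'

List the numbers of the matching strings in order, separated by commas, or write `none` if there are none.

1 → match
2 → match
3 → match
4 → match
5 → match
6 → match
7 → match
8 → match
9 → match

1, 2, 3, 4, 5, 6, 7, 8, 9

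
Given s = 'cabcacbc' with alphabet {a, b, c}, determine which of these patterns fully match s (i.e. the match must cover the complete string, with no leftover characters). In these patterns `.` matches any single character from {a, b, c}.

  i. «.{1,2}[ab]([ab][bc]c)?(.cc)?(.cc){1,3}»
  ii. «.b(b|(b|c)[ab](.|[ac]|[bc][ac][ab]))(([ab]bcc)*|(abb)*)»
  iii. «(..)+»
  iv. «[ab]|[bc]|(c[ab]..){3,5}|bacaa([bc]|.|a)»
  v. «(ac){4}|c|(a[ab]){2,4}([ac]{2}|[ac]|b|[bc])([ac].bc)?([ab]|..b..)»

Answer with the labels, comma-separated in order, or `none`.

iii

i → no match — must end with 'cc'
ii → no match
iii → match
iv → no match
v → no match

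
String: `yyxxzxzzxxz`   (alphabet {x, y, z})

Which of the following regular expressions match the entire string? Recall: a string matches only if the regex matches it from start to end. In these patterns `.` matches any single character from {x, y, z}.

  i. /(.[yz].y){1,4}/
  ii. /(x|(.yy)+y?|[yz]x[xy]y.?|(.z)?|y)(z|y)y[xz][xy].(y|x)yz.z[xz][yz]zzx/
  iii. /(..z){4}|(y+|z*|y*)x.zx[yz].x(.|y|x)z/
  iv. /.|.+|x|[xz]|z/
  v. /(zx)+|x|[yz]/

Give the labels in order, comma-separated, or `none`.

i → no match — must end with `y`
ii → no match — must end with `zzx`
iii → match
iv → match
v → no match

iii, iv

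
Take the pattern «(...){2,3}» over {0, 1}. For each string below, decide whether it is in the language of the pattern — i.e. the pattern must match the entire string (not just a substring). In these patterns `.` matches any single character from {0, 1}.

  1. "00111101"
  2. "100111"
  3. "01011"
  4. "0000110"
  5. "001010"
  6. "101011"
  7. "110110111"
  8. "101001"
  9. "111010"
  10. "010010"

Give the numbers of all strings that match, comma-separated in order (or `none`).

1 → no match
2 → match
3 → no match
4 → no match
5 → match
6 → match
7 → match
8 → match
9 → match
10 → match

2, 5, 6, 7, 8, 9, 10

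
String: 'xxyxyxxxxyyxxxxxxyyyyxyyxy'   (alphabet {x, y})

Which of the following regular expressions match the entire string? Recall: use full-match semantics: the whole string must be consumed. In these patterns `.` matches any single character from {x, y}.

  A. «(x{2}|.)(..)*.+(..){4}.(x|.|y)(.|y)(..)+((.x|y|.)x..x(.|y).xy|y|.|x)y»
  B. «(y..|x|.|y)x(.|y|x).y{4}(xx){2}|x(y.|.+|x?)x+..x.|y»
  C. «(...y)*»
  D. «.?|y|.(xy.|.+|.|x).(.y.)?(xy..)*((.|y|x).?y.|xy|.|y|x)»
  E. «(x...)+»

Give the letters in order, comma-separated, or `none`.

A → match
B → match
C → no match
D → match
E → no match

A, B, D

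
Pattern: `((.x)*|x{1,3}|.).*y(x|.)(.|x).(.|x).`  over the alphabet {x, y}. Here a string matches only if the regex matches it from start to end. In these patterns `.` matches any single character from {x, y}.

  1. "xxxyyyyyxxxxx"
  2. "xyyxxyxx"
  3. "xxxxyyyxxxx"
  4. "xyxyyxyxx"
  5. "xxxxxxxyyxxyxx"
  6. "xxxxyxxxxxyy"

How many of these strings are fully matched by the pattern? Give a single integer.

1 → match
2 → match
3 → match
4 → match
5 → match
6 → no match
Total matched: 5

5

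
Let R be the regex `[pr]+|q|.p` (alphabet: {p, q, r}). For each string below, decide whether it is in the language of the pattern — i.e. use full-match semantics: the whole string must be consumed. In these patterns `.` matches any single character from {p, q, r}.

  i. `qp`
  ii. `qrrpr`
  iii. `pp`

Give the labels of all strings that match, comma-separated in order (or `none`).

i → match
ii → no match
iii → match

i, iii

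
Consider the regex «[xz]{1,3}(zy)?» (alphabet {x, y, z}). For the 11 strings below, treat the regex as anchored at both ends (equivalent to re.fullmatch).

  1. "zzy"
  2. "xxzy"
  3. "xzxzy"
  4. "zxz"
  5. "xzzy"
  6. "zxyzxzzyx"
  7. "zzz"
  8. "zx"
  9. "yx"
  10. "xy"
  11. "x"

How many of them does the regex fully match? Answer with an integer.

8

1. "zzy" → match
2. "xxzy" → match
3. "xzxzy" → match
4. "zxz" → match
5. "xzzy" → match
6. "zxyzxzzyx" → no match
7. "zzz" → match
8. "zx" → match
9. "yx" → no match
10. "xy" → no match
11. "x" → match
Total matched: 8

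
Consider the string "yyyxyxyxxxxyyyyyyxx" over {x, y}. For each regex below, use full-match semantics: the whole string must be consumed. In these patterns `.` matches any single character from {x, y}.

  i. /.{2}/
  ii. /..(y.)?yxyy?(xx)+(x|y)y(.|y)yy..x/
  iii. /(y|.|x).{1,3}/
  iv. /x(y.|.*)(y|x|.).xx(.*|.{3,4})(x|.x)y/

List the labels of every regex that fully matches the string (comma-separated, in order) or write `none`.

i → no match
ii → match
iii → no match
iv → no match — must start with "x"

ii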